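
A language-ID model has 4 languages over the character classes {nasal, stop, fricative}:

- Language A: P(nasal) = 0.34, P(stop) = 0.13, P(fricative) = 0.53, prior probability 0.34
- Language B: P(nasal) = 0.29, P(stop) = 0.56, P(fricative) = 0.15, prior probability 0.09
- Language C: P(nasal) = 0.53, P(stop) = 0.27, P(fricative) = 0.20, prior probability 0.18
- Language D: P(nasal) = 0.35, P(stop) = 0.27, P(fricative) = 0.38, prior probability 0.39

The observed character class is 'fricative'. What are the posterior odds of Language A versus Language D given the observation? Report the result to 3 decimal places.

Since P(k|x) ∝ π_k f_k(x), the posterior odds are π_i f_i(x) / (π_j f_j(x)).
Evaluate each component's likelihood at the observed value:
  p_A = 0.53
  p_B = 0.15
  p_C = 0.2
  p_D = 0.38
Odds = (0.34/0.39) × (0.53/0.38) = 0.871795 × 1.39474 ≈ 1.216

1.216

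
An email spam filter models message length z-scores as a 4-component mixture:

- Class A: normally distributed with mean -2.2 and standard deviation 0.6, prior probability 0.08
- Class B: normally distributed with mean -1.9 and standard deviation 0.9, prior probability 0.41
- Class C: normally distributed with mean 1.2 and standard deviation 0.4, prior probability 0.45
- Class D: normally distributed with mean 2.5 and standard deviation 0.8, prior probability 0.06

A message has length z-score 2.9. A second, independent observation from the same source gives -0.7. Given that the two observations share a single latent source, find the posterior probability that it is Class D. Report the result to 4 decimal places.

Apply Bayes' rule: the posterior for each component is proportional to its prior times its likelihood at x.
Since both observations come from the same component, the likelihood for component k is f_k(x₁)·f_k(x₂).
  L_A = [1.36104e-16] × [0.0292138] = 3.97612e-18
  L_B = [2.95145e-07] × [0.182233] = 5.37852e-08
  L_C = [0.000119297] × [1.25738e-05] = 1.50001e-09
  L_D = [0.440082] × [0.000167288] = 7.36203e-05
Unnormalised posteriors:
  w_A·L_A = 0.08 × 3.97612e-18 = 3.18089e-19
  w_B·L_B = 0.41 × 5.37852e-08 = 2.20519e-08
  w_C·L_C = 0.45 × 1.50001e-09 = 6.75003e-10
  w_D·L_D = 0.06 × 7.36203e-05 = 4.41722e-06
Marginal: 3.18089e-19 + 2.20519e-08 + 6.75003e-10 + 4.41722e-06 = 4.43994e-06
So the posterior for Class D is 4.41722e-06 / 4.43994e-06 ≈ 0.9949.

0.9949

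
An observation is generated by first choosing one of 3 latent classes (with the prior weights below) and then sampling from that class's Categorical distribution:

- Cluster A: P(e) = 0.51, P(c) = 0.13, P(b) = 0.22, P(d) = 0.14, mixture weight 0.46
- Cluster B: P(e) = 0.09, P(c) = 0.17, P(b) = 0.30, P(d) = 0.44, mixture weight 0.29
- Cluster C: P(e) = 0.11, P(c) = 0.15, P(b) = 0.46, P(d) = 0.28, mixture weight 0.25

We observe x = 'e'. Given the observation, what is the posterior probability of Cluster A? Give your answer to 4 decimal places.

0.8140

The responsibility of component k is π_k f_k(x) divided by Σ_j π_j f_j(x).
Categorical probabilities:
  p_A = 0.51
  p_B = 0.09
  p_C = 0.11
Multiply by the mixture weights:
  π_A·p_A = 0.46 × 0.51 = 0.2346
  π_B·p_B = 0.29 × 0.09 = 0.0261
  π_C·p_C = 0.25 × 0.11 = 0.0275
Marginal: 0.2346 + 0.0261 + 0.0275 = 0.2882
Responsibility of Cluster A: 0.2346 / 0.2882 ≈ 0.8140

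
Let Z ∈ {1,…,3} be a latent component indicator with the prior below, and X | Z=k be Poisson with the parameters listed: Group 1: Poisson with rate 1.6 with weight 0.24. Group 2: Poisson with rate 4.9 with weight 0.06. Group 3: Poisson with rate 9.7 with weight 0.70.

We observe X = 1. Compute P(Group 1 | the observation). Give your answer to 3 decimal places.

By Bayes' theorem, P(k | x) = P(Z=k) f_k(x) / Σ_j P(Z=j) f_j(x).
Poisson probabilities:
  f_1 = e^(−1.6)·1.6^1/1! = 0.323034
  f_2 = e^(−4.9)·4.9^1/1! = 0.0364883
  f_3 = e^(−9.7)·9.7^1/1! = 0.00059445
Weight by the priors:
  P(Z=1)·f_1 = 0.24 × 0.323034 = 0.0775283
  P(Z=2)·f_2 = 0.06 × 0.0364883 = 0.0021893
  P(Z=3)·f_3 = 0.70 × 0.00059445 = 0.000416115
Normaliser: 0.0775283 + 0.0021893 + 0.000416115 = 0.0801337
Responsibility of Group 1: 0.0775283 / 0.0801337 ≈ 0.967

0.967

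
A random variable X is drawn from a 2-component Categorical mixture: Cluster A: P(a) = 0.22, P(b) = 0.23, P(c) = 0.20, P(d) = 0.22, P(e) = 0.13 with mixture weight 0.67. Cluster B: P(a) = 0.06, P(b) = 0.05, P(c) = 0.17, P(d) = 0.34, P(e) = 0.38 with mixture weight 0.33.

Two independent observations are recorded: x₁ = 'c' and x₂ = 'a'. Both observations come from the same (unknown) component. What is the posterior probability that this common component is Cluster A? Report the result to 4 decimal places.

0.8975

By Bayes' theorem, P(k | x) = π_k f_k(x) / Σ_j π_j f_j(x).
Since both observations come from the same component, the likelihood for component k is f_k(x₁)·f_k(x₂).
  p_A = [P(c | comp) = 0.20] × [0.22] = 0.044
  p_B = [P(c | comp) = 0.17] × [0.06] = 0.0102
Multiply by the mixture weights:
  π_A·p_A = 0.67 × 0.044 = 0.02948
  π_B·p_B = 0.33 × 0.0102 = 0.003366
Evidence: 0.02948 + 0.003366 = 0.032846
P(Cluster A | x₁,x₂) ≈ 0.8975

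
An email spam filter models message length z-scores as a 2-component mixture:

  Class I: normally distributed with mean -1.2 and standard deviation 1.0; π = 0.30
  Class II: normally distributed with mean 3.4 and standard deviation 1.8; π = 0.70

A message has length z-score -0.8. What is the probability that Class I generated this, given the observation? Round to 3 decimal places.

0.915

Apply Bayes' rule: the posterior for each component is proportional to its prior times its likelihood at x.
Component likelihoods at x = -0.8:
  p_I = (1/(1.0·√(2π)))·exp(−(-0.8−-1.2)²/(2·1.0²)) = 0.398942·exp(-0.08000) = 0.36827
  p_II = (1/(1.8·√(2π)))·exp(−(-0.8−3.4)²/(2·1.8²)) = 0.221635·exp(-2.72222) = 0.0145677
Unnormalised posteriors:
  w_I·p_I = 0.30 × 0.36827 = 0.110481
  w_II·p_II = 0.70 × 0.0145677 = 0.0101974
Sum: 0.110481 + 0.0101974 = 0.120678
So the posterior for Class I is 0.110481 / 0.120678 ≈ 0.915.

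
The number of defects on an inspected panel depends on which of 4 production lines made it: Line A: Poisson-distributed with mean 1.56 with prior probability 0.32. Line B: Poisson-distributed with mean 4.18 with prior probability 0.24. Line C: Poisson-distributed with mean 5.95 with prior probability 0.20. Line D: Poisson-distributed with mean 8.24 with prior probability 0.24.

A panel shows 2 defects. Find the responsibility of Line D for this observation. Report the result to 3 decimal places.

0.017

Posterior ∝ prior × likelihood, so P(k | x) ∝ P(Z=k) f_k(x); normalise over all components.
Component likelihoods at x = 2 defects:
  f_A = e^(−1.56)·1.56^2/2! = 0.255694
  f_B = e^(−4.18)·4.18^2/2! = 0.133651
  f_C = e^(−5.95)·5.95^2/2! = 0.0461266
  f_D = e^(−8.24)·8.24^2/2! = 0.00895855
Unnormalised posteriors:
  P(Z=A)·f_A = 0.32 × 0.255694 = 0.0818219
  P(Z=B)·f_B = 0.24 × 0.133651 = 0.0320762
  P(Z=C)·f_C = 0.20 × 0.0461266 = 0.00922533
  P(Z=D)·f_D = 0.24 × 0.00895855 = 0.00215005
Marginal: 0.0818219 + 0.0320762 + 0.00922533 + 0.00215005 = 0.125274
P(Line D | x) = 0.00215005 / 0.125274 ≈ 0.017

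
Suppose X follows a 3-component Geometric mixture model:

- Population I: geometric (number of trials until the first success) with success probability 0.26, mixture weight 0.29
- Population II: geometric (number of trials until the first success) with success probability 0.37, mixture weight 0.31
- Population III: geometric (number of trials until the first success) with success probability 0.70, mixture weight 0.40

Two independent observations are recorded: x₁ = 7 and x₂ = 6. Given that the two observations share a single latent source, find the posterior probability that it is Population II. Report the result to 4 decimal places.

0.2693

Apply Bayes' rule: the posterior for each component is proportional to its prior times its likelihood at x.
Since both observations come from the same component, the likelihood for component k is f_k(x₁)·f_k(x₂).
  L_I = [0.0426937] × [0.0576942] = 0.00246318
  L_II = [0.0231337] × [0.0367202] = 0.000849473
  L_III = [0.0005103] × [0.001701] = 8.6802e-07
Weight by the priors:
  P(Z=I)·L_I = 0.29 × 0.00246318 = 0.000714321
  P(Z=II)·L_II = 0.31 × 0.000849473 = 0.000263337
  P(Z=III)·L_III = 0.40 × 8.6802e-07 = 3.47208e-07
Denominator: 0.000714321 + 0.000263337 + 3.47208e-07 = 0.000978005
So the posterior for Population II is 0.000263337 / 0.000978005 ≈ 0.2693.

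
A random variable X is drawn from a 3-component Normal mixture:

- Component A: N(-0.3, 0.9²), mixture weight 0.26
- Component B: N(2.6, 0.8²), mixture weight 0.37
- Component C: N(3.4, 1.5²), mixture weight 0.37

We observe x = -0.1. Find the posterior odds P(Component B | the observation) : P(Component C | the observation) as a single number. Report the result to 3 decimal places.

Since P(k|x) ∝ π_k f_k(x), the posterior odds are π_i f_i(x) / (π_j f_j(x)).
Component likelihoods at x = -0.1:
  L_A = (1/(0.9·√(2π)))·exp(−(-0.1−-0.3)²/(2·0.9²)) = 0.443269·exp(-0.02469) = 0.432458
  L_B = (1/(0.8·√(2π)))·exp(−(-0.1−2.6)²/(2·0.8²)) = 0.498678·exp(-5.69531) = 0.0016764
  L_C = (1/(1.5·√(2π)))·exp(−(-0.1−3.4)²/(2·1.5²)) = 0.265962·exp(-2.72222) = 0.0174813
Odds = (0.37/0.37) × (0.0016764/0.0174813) = 1 × 0.0958969 ≈ 0.096

0.096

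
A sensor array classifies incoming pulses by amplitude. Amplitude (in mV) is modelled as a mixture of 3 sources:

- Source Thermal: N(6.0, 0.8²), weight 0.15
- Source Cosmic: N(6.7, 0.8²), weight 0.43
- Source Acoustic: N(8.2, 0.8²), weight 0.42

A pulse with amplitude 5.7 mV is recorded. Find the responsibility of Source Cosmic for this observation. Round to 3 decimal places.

The responsibility of component k is π_k f_k(x) divided by Σ_j π_j f_j(x).
Evaluate each component's likelihood at the observed value:
  p_Thermal = (1/(0.8·√(2π)))·exp(−(5.7−6.0)²/(2·0.8²)) = 0.498678·exp(-0.07031) = 0.464819
  p_Cosmic = (1/(0.8·√(2π)))·exp(−(5.7−6.7)²/(2·0.8²)) = 0.498678·exp(-0.78125) = 0.228311
  p_Acoustic = (1/(0.8·√(2π)))·exp(−(5.7−8.2)²/(2·0.8²)) = 0.498678·exp(-4.88281) = 0.00377782
Weight by the priors:
  π_Thermal·p_Thermal = 0.15 × 0.464819 = 0.0697228
  π_Cosmic·p_Cosmic = 0.43 × 0.228311 = 0.0981739
  π_Acoustic·p_Acoustic = 0.42 × 0.00377782 = 0.00158669
Evidence: 0.0697228 + 0.0981739 + 0.00158669 = 0.169483
So the posterior for Source Cosmic is 0.0981739 / 0.169483 ≈ 0.579.

0.579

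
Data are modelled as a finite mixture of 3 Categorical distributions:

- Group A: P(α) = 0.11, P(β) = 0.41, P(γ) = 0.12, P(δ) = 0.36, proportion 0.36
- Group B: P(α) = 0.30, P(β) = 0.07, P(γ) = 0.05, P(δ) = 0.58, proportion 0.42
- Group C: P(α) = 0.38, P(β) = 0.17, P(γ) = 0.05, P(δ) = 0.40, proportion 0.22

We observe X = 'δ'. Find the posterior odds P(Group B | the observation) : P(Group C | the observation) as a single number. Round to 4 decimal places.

2.7682

Only the two components matter; the odds are (w_i f_i(x)) / (w_j f_j(x)).
Component likelihoods at x = 'δ':
  L_A = P(δ | comp) = 0.36
  L_B = P(δ | comp) = 0.58
  L_C = P(δ | comp) = 0.40
Odds = (0.42/0.22) × (0.58/0.4) = 1.90909 × 1.45 ≈ 2.7682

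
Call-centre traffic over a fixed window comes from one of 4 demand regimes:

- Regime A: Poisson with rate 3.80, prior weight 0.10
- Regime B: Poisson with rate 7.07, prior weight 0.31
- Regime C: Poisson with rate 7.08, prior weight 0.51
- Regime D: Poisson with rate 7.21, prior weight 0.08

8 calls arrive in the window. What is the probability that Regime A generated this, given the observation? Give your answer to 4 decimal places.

0.0199

The responsibility of component k is P(Z=k) f_k(x) divided by Σ_j P(Z=j) f_j(x).
Component likelihoods at x = 8 calls:
  L_A = e^(−3.80)·3.80^8/8! = 0.0241229
  L_B = e^(−7.07)·7.07^8/8! = 0.131635
  L_C = e^(−7.08)·7.08^8/8! = 0.131808
  L_D = e^(−7.21)·7.21^8/8! = 0.133875
Prior × likelihood for each component:
  P(Z=A)·L_A = 0.10 × 0.0241229 = 0.00241229
  P(Z=B)·L_B = 0.31 × 0.131635 = 0.040807
  P(Z=C)·L_C = 0.51 × 0.131808 = 0.0672219
  P(Z=D)·L_D = 0.08 × 0.133875 = 0.01071
Evidence: 0.00241229 + 0.040807 + 0.0672219 + 0.01071 = 0.121151
Responsibility of Regime A: 0.00241229 / 0.121151 ≈ 0.0199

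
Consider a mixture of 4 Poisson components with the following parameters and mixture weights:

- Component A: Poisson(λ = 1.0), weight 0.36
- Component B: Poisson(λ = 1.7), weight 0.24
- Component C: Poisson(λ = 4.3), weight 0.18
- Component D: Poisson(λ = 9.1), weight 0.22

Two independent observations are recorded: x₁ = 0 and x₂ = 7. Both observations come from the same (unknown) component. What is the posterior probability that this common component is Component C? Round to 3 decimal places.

0.697

P(component k | x) = P(Z=k)·f_k(x) / marginal(x), where marginal(x) = Σ_j P(Z=j)·f_j(x).
Since both observations come from the same component, the likelihood for component k is f_k(x₁)·f_k(x₂).
  p_A = [e^(−1.0)·1.0^0/0! = 0.367879] × [7.2992e-05] = 2.68522e-05
  p_B = [e^(−1.7)·1.7^0/0! = 0.182684] × [0.00148734] = 0.000271713
  p_C = [e^(−4.3)·4.3^0/0! = 0.0135686] × [0.0731783] = 0.000992924
  p_D = [e^(−9.1)·9.1^0/0! = 0.000111666] × [0.114493] = 1.2785e-05
Prior × likelihood for each component:
  P(Z=A)·p_A = 0.36 × 2.68522e-05 = 9.66681e-06
  P(Z=B)·p_B = 0.24 × 0.000271713 = 6.52112e-05
  P(Z=C)·p_C = 0.18 × 0.000992924 = 0.000178726
  P(Z=D)·p_D = 0.22 × 1.2785e-05 = 2.81269e-06
Sum: 9.66681e-06 + 6.52112e-05 + 0.000178726 + 2.81269e-06 = 0.000256417
So the posterior for Component C is 0.000178726 / 0.000256417 ≈ 0.697.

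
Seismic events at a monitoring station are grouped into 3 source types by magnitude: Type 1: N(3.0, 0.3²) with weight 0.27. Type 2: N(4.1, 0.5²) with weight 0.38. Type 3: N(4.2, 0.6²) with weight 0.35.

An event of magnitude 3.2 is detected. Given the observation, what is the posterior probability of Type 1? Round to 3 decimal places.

0.709

By Bayes' theorem, P(k | x) = P(Z=k) f_k(x) / Σ_j P(Z=j) f_j(x).
Normal densities:
  p_1 = 1.06483
  p_2 = 0.1579
  p_3 = 0.165795
Weight by the priors:
  P(Z=1)·p_1 = 0.27 × 1.06483 = 0.287503
  P(Z=2)·p_2 = 0.38 × 0.1579 = 0.0600021
  P(Z=3)·p_3 = 0.35 × 0.165795 = 0.0580283
Denominator: 0.287503 + 0.0600021 + 0.0580283 = 0.405534
So the posterior for Type 1 is 0.287503 / 0.405534 ≈ 0.709.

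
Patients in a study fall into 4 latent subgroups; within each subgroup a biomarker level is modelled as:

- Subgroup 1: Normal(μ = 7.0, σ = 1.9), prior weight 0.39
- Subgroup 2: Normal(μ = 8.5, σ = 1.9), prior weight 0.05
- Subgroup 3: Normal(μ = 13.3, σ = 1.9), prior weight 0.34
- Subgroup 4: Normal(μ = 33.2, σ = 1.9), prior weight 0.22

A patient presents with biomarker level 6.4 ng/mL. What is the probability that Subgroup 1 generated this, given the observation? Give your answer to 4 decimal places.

0.9307

Apply Bayes' rule: the posterior for each component is proportional to its prior times its likelihood at x.
Normal densities:
  p_1 = (1/(1.9·√(2π)))·exp(−(6.4−7.0)²/(2·1.9²)) = 0.209970·exp(-0.04986) = 0.199757
  p_2 = (1/(1.9·√(2π)))·exp(−(6.4−8.5)²/(2·1.9²)) = 0.209970·exp(-0.61080) = 0.113996
  p_3 = (1/(1.9·√(2π)))·exp(−(6.4−13.3)²/(2·1.9²)) = 0.209970·exp(-6.59418) = 0.000287302
  p_4 = (1/(1.9·√(2π)))·exp(−(6.4−33.2)²/(2·1.9²)) = 0.209970·exp(-99.47922) = 1.31486e-44
Unnormalised posteriors:
  P(Z=1)·p_1 = 0.39 × 0.199757 = 0.0779052
  P(Z=2)·p_2 = 0.05 × 0.113996 = 0.00569978
  P(Z=3)·p_3 = 0.34 × 0.000287302 = 9.76828e-05
  P(Z=4)·p_4 = 0.22 × 1.31486e-44 = 2.89268e-45
Evidence: 0.0779052 + 0.00569978 + 9.76828e-05 + 2.89268e-45 = 0.0837027
P(Subgroup 1 | 6.4 ng/mL) ≈ 0.9307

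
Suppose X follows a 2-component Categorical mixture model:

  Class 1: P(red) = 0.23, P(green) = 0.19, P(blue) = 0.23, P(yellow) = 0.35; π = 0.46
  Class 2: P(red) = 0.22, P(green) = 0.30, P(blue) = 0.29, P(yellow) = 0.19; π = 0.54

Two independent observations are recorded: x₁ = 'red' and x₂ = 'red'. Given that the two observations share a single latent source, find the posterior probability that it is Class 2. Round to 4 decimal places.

0.5179

P(component k | x) = w_k·f_k(x) / marginal(x), where marginal(x) = Σ_j w_j·f_j(x).
Since both observations come from the same component, the likelihood for component k is f_k(x₁)·f_k(x₂).
  L_1 = [P(red | comp) = 0.23] × [0.23] = 0.0529
  L_2 = [P(red | comp) = 0.22] × [0.22] = 0.0484
Prior × likelihood for each component:
  w_1·L_1 = 0.46 × 0.0529 = 0.024334
  w_2·L_2 = 0.54 × 0.0484 = 0.026136
Evidence: 0.024334 + 0.026136 = 0.05047
So the posterior for Class 2 is 0.026136 / 0.05047 ≈ 0.5179.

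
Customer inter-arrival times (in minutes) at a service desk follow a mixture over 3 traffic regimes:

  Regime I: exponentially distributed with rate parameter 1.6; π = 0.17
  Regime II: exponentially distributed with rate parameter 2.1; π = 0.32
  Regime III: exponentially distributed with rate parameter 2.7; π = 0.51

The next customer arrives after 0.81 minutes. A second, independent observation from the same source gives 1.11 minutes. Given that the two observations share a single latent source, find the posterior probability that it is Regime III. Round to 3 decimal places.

P(component k | x) = P(Z=k)·f_k(x) / marginal(x), where marginal(x) = Σ_j P(Z=j)·f_j(x).
Since both observations come from the same component, the likelihood for component k is f_k(x₁)·f_k(x₂).
  L_I = [0.437799] × [0.270902] = 0.118601
  L_II = [0.383252] × [0.204117] = 0.0782282
  L_III = [0.303083] × [0.134829] = 0.0408644
Prior × likelihood for each component:
  P(Z=I)·L_I = 0.17 × 0.118601 = 0.0201621
  P(Z=II)·L_II = 0.32 × 0.0782282 = 0.025033
  P(Z=III)·L_III = 0.51 × 0.0408644 = 0.0208408
Marginal: 0.0201621 + 0.025033 + 0.0208408 = 0.066036
P(Regime III | x) = 0.0208408 / 0.066036 ≈ 0.316

0.316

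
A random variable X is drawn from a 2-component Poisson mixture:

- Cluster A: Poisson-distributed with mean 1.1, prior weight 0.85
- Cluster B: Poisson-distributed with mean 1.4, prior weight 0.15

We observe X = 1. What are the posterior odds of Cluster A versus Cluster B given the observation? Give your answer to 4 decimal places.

The posterior odds equal the prior odds times the likelihood ratio: (P(Z=i)/P(Z=j))·(f_i(x)/f_j(x)).
Component likelihoods at x = 1:
  f_A = e^(−1.1)·1.1^1/1! = 0.366158
  f_B = e^(−1.4)·1.4^1/1! = 0.345236
0.311234 / 0.0517854 ≈ 6.0101

6.0101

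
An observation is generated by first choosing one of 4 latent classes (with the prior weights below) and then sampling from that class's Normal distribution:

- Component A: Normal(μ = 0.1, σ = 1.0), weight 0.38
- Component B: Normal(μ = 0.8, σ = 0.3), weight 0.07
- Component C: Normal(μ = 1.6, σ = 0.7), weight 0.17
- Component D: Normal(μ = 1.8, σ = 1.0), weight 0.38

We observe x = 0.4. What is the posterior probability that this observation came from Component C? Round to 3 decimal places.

Apply Bayes' rule: the posterior for each component is proportional to its prior times its likelihood at x.
Component likelihoods at x = 0.4:
  f_A = 0.381388
  f_B = 0.5467
  f_C = 0.131119
  f_D = 0.149727
Unnormalised posteriors:
  π_A·f_A = 0.38 × 0.381388 = 0.144927
  π_B·f_B = 0.07 × 0.5467 = 0.038269
  π_C·f_C = 0.17 × 0.131119 = 0.0222902
  π_D·f_D = 0.38 × 0.149727 = 0.0568964
Normaliser: 0.144927 + 0.038269 + 0.0222902 + 0.0568964 = 0.262383
P(Component C | 0.4) = 0.0222902 / 0.262383 ≈ 0.085

0.085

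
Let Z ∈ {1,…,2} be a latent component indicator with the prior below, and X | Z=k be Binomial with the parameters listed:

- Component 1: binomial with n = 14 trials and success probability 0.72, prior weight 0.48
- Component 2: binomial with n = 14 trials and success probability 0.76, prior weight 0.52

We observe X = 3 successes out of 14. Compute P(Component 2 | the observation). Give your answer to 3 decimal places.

The responsibility of component k is π_k f_k(x) divided by Σ_j π_j f_j(x).
Evaluate each component's likelihood at the observed value:
  L_1 = C(14,3)·0.72^3·0.28^11 = 364·0.373248·8.29351e-07 = 0.000112678
  L_2 = C(14,3)·0.76^3·0.24^11 = 364·0.438976·1.52168e-07 = 2.43145e-05
Weight by the priors:
  π_1·L_1 = 0.48 × 0.000112678 = 5.40852e-05
  π_2·L_2 = 0.52 × 2.43145e-05 = 1.26436e-05
Evidence: 5.40852e-05 + 1.26436e-05 = 6.67288e-05
P(Component 2 | the observation) ≈ 0.189

0.189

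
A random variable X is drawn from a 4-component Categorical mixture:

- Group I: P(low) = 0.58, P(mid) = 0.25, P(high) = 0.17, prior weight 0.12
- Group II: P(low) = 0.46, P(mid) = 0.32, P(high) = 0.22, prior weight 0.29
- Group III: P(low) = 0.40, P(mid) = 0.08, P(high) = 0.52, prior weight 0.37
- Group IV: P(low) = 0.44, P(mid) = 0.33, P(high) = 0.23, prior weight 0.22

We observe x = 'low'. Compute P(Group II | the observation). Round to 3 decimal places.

Apply Bayes' rule: the posterior for each component is proportional to its prior times its likelihood at x.
Categorical probabilities:
  L_I = P(low | comp) = 0.58
  L_II = P(low | comp) = 0.46
  L_III = P(low | comp) = 0.40
  L_IV = P(low | comp) = 0.44
Multiply by the mixture weights:
  π_I·L_I = 0.12 × 0.58 = 0.0696
  π_II·L_II = 0.29 × 0.46 = 0.1334
  π_III·L_III = 0.37 × 0.4 = 0.148
  π_IV·L_IV = 0.22 × 0.44 = 0.0968
Marginal: 0.0696 + 0.1334 + 0.148 + 0.0968 = 0.4478
P(Group II | x) = 0.1334 / 0.4478 ≈ 0.298

0.298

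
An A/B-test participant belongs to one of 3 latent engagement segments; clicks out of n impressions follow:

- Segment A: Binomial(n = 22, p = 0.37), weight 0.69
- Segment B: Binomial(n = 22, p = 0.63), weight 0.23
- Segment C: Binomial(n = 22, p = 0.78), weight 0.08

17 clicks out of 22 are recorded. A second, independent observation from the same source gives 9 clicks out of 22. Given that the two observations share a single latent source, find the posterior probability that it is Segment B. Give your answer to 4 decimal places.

0.9522

Posterior ∝ prior × likelihood, so P(k | x) ∝ π_k f_k(x); normalise over all components.
Since both observations come from the same component, the likelihood for component k is f_k(x₁)·f_k(x₂).
  L_A = [C(22,17)·0.37^17·0.63^5 = 26334·4.56488e-08·0.0992437 = 0.000119302] × [0.159208] = 1.89939e-05
  L_B = [C(22,17)·0.63^17·0.37^5 = 26334·0.000387962·0.0069344 = 0.0708459] × [0.0189413] = 0.00134192
  L_C = [C(22,17)·0.78^17·0.22^5 = 26334·0.0146423·0.000515363 = 0.198719] × [0.000150338] = 2.9875e-05
Weight by the priors:
  π_A·L_A = 0.69 × 1.89939e-05 = 1.31058e-05
  π_B·L_B = 0.23 × 0.00134192 = 0.000308641
  π_C·L_C = 0.08 × 2.9875e-05 = 2.39e-06
Evidence: 1.31058e-05 + 0.000308641 + 2.39e-06 = 0.000324137
Responsibility of Segment B: 0.000308641 / 0.000324137 ≈ 0.9522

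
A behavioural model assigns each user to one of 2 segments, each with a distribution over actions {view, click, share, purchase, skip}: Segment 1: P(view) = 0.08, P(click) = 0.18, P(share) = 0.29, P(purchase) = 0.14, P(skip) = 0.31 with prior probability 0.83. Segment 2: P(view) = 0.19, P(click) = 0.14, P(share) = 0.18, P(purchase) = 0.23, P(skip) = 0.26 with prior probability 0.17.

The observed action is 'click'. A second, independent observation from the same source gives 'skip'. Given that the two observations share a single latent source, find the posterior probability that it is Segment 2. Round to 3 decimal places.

0.118

The responsibility of component k is π_k f_k(x) divided by Σ_j π_j f_j(x).
Since both observations come from the same component, the likelihood for component k is f_k(x₁)·f_k(x₂).
  L_1 = [0.18] × [0.31] = 0.0558
  L_2 = [0.14] × [0.26] = 0.0364
Prior × likelihood for each component:
  π_1·L_1 = 0.83 × 0.0558 = 0.046314
  π_2·L_2 = 0.17 × 0.0364 = 0.006188
Marginal: 0.046314 + 0.006188 = 0.052502
P(Segment 2 | x₁, x₂) = 0.006188 / 0.052502 ≈ 0.118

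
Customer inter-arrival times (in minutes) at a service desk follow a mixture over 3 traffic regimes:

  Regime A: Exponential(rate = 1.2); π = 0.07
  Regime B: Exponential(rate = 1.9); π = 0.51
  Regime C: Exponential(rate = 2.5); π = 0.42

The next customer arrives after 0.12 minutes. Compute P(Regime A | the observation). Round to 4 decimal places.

0.0448

By Bayes' theorem, P(k | x) = π_k f_k(x) / Σ_j π_j f_j(x).
Component likelihoods at x = 0.12 minutes:
  L_A = 1.03907
  L_B = 1.51264
  L_C = 1.85205
Prior × likelihood for each component:
  π_A·L_A = 0.07 × 1.03907 = 0.0727346
  π_B·L_B = 0.51 × 1.51264 = 0.771444
  π_C·L_C = 0.42 × 1.85205 = 0.777859
Normaliser: 0.0727346 + 0.771444 + 0.777859 = 1.62204
So the posterior for Regime A is 0.0727346 / 1.62204 ≈ 0.0448.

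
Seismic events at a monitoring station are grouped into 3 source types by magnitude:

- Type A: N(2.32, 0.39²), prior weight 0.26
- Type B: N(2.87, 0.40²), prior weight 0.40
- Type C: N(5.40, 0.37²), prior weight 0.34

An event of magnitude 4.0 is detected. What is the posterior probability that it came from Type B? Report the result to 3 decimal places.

0.960

Posterior ∝ prior × likelihood, so P(k | x) ∝ π_k f_k(x); normalise over all components.
Component likelihoods at x = 4.0:
  f_A = (1/(0.39·√(2π)))·exp(−(4.0−2.32)²/(2·0.39²)) = 1.022929·exp(-9.27811) = 9.55906e-05
  f_B = (1/(0.40·√(2π)))·exp(−(4.0−2.87)²/(2·0.40²)) = 0.997356·exp(-3.99031) = 0.018445
  f_C = (1/(0.37·√(2π)))·exp(−(4.0−5.40)²/(2·0.37²)) = 1.078222·exp(-7.15851) = 0.000839087
Unnormalised posteriors:
  π_A·f_A = 0.26 × 9.55906e-05 = 2.48535e-05
  π_B·f_B = 0.40 × 0.018445 = 0.00737801
  π_C·f_C = 0.34 × 0.000839087 = 0.00028529
Denominator: 2.48535e-05 + 0.00737801 + 0.00028529 = 0.00768816
P(Type B | 4.0) ≈ 0.960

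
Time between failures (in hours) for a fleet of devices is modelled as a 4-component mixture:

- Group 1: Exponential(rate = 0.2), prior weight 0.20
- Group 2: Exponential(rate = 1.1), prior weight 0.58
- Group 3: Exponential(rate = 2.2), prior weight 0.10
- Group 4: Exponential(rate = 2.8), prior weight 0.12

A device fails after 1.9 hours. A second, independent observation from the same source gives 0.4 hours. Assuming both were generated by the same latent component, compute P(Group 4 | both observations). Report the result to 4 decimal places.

P(component k | x) = P(Z=k)·f_k(x) / marginal(x), where marginal(x) = Σ_j P(Z=j)·f_j(x).
Since both observations come from the same component, the likelihood for component k is f_k(x₁)·f_k(x₂).
  p_1 = [0.2·e^(−0.2·1.9) = 0.2·e^(−0.3800) = 0.136772] × [0.184623] = 0.0252513
  p_2 = [1.1·e^(−1.1·1.9) = 1.1·e^(−2.0900) = 0.136056] × [0.70844] = 0.0963874
  p_3 = [2.2·e^(−2.2·1.9) = 2.2·e^(−4.1800) = 0.0336567] × [0.912522] = 0.0307125
  p_4 = [2.8·e^(−2.8·1.9) = 2.8·e^(−5.3200) = 0.0136997] × [0.913583] = 0.0125158
Prior × likelihood for each component:
  P(Z=1)·p_1 = 0.20 × 0.0252513 = 0.00505027
  P(Z=2)·p_2 = 0.58 × 0.0963874 = 0.0559047
  P(Z=3)·p_3 = 0.10 × 0.0307125 = 0.00307125
  P(Z=4)·p_4 = 0.12 × 0.0125158 = 0.0015019
Marginal: 0.00505027 + 0.0559047 + 0.00307125 + 0.0015019 = 0.0655281
P(Group 4 | x₁, x₂) = 0.0015019 / 0.0655281 ≈ 0.0229

0.0229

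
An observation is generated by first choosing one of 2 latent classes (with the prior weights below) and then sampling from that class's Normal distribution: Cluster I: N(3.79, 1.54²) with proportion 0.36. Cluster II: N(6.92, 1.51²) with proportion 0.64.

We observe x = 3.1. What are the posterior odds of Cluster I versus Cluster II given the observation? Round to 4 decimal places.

12.2379

Since P(k|x) ∝ w_k f_k(x), the posterior odds are w_i f_i(x) / (w_j f_j(x)).
Evaluate each component's likelihood at the observed value:
  L_I = 0.234313
  L_II = 0.0107699
0.0843528 / 0.00689277 ≈ 12.2379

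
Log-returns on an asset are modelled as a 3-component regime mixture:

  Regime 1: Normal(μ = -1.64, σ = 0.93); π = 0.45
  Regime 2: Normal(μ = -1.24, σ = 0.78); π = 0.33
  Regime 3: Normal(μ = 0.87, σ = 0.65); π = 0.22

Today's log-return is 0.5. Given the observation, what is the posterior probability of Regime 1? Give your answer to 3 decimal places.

0.096

The responsibility of component k is P(Z=k) f_k(x) divided by Σ_j P(Z=j) f_j(x).
Component likelihoods at x = 0.5:
  p_1 = (1/(0.93·√(2π)))·exp(−(0.5−-1.64)²/(2·0.93²)) = 0.428970·exp(-2.64747) = 0.0303839
  p_2 = (1/(0.78·√(2π)))·exp(−(0.5−-1.24)²/(2·0.78²)) = 0.511464·exp(-2.48817) = 0.0424834
  p_3 = (1/(0.65·√(2π)))·exp(−(0.5−0.87)²/(2·0.65²)) = 0.613757·exp(-0.16201) = 0.521958
Unnormalised posteriors:
  P(Z=1)·p_1 = 0.45 × 0.0303839 = 0.0136728
  P(Z=2)·p_2 = 0.33 × 0.0424834 = 0.0140195
  P(Z=3)·p_3 = 0.22 × 0.521958 = 0.114831
Marginal: 0.0136728 + 0.0140195 + 0.114831 = 0.142523
Responsibility of Regime 1: 0.0136728 / 0.142523 ≈ 0.096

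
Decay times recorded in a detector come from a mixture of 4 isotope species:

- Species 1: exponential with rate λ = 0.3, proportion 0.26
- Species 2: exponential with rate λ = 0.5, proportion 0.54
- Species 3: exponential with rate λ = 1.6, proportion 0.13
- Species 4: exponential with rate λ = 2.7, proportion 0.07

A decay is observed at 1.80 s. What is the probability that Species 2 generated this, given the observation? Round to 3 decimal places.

0.652

P(component k | x) = π_k·f_k(x) / marginal(x), where marginal(x) = Σ_j π_j·f_j(x).
Evaluate each component's likelihood at the observed value:
  f_1 = 0.174824
  f_2 = 0.203285
  f_3 = 0.0898156
  f_4 = 0.0209263
Weight by the priors:
  π_1·f_1 = 0.26 × 0.174824 = 0.0454544
  π_2·f_2 = 0.54 × 0.203285 = 0.109774
  π_3·f_3 = 0.13 × 0.0898156 = 0.011676
  π_4·f_4 = 0.07 × 0.0209263 = 0.00146484
Denominator: 0.0454544 + 0.109774 + 0.011676 + 0.00146484 = 0.168369
P(Species 2 | the observation) ≈ 0.652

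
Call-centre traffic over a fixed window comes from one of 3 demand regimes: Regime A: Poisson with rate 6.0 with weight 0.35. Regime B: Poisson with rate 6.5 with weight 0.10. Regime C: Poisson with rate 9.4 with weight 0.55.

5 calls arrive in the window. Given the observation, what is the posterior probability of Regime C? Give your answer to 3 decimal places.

P(component k | x) = P(Z=k)·f_k(x) / marginal(x), where marginal(x) = Σ_j P(Z=j)·f_j(x).
Component likelihoods at x = 5 calls:
  L_A = 0.160623
  L_B = 0.145369
  L_C = 0.0505929
Unnormalised posteriors:
  P(Z=A)·L_A = 0.35 × 0.160623 = 0.0562181
  P(Z=B)·L_B = 0.10 × 0.145369 = 0.0145369
  P(Z=C)·L_C = 0.55 × 0.0505929 = 0.0278261
Denominator: 0.0562181 + 0.0145369 + 0.0278261 = 0.0985811
P(Regime C | data) = 0.0278261 / 0.0985811 ≈ 0.282

0.282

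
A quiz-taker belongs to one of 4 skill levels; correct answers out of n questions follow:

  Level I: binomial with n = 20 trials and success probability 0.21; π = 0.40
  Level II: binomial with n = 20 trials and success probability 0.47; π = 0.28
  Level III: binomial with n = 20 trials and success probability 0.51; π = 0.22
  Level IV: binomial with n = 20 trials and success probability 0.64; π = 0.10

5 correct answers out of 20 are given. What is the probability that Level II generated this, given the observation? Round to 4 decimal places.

Posterior ∝ prior × likelihood, so P(k | x) ∝ P(Z=k) f_k(x); normalise over all components.
Evaluate each component's likelihood at the observed value:
  f_I = C(20,5)·0.21^5·0.79^15 = 15504·0.00040841·0.0291344 = 0.184479
  f_II = C(20,5)·0.47^5·0.53^15 = 15504·0.0229345·7.31372e-05 = 0.0260059
  f_III = C(20,5)·0.51^5·0.49^15 = 15504·0.0345025·2.25393e-05 = 0.0120569
  f_IV = C(20,5)·0.64^5·0.36^15 = 15504·0.107374·2.21074e-07 = 0.000368028
Multiply by the mixture weights:
  P(Z=I)·f_I = 0.40 × 0.184479 = 0.0737915
  P(Z=II)·f_II = 0.28 × 0.0260059 = 0.00728164
  P(Z=III)·f_III = 0.22 × 0.0120569 = 0.00265252
  P(Z=IV)·f_IV = 0.10 × 0.000368028 = 3.68028e-05
Sum: 0.0737915 + 0.00728164 + 0.00265252 + 3.68028e-05 = 0.0837625
P(Level II | data) ≈ 0.0869

0.0869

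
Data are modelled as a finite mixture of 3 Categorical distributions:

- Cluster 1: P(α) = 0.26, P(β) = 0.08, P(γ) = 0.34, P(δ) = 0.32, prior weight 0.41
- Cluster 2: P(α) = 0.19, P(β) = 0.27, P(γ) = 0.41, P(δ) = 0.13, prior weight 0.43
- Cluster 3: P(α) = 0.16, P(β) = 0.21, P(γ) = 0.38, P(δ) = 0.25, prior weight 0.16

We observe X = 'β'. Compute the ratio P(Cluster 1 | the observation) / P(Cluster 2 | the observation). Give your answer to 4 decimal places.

Only the two components matter; the odds are (π_i f_i(x)) / (π_j f_j(x)).
Categorical probabilities:
  f_1 = P(β | comp) = 0.08
  f_2 = P(β | comp) = 0.27
  f_3 = P(β | comp) = 0.21
Odds = (0.41/0.43) × (0.08/0.27) = 0.953488 × 0.296296 ≈ 0.2825

0.2825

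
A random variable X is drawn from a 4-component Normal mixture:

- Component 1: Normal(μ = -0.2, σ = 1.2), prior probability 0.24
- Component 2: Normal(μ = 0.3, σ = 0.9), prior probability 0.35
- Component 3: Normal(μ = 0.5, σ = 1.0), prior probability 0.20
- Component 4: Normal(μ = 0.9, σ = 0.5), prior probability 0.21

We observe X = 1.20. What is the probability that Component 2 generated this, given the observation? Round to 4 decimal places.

P(component k | x) = P(Z=k)·f_k(x) / marginal(x), where marginal(x) = Σ_j P(Z=j)·f_j(x).
Evaluate each component's likelihood at the observed value:
  L_1 = 0.168332
  L_2 = 0.268856
  L_3 = 0.312254
  L_4 = 0.666449
Unnormalised posteriors:
  P(Z=1)·L_1 = 0.24 × 0.168332 = 0.0403997
  P(Z=2)·L_2 = 0.35 × 0.268856 = 0.0940997
  P(Z=3)·L_3 = 0.20 × 0.312254 = 0.0624508
  P(Z=4)·L_4 = 0.21 × 0.666449 = 0.139954
Marginal: 0.0403997 + 0.0940997 + 0.0624508 + 0.139954 = 0.336905
Responsibility of Component 2: 0.0940997 / 0.336905 ≈ 0.2793

0.2793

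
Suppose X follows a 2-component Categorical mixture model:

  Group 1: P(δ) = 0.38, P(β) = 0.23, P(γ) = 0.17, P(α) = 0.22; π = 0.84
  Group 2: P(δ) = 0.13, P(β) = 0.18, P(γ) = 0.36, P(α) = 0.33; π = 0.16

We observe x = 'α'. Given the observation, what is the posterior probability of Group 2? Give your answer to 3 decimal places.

0.222

The responsibility of component k is P(Z=k) f_k(x) divided by Σ_j P(Z=j) f_j(x).
Evaluate each component's likelihood at the observed value:
  f_1 = P(α | comp) = 0.22
  f_2 = P(α | comp) = 0.33
Weight by the priors:
  P(Z=1)·f_1 = 0.84 × 0.22 = 0.1848
  P(Z=2)·f_2 = 0.16 × 0.33 = 0.0528
Normaliser: 0.1848 + 0.0528 = 0.2376
P(Group 2 | x) = 0.0528 / 0.2376 ≈ 0.222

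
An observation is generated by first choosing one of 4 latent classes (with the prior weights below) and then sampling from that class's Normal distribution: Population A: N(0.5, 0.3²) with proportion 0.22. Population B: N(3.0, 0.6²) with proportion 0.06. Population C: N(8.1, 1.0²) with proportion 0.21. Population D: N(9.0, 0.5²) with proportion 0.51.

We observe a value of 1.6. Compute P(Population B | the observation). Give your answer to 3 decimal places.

Apply Bayes' rule: the posterior for each component is proportional to its prior times its likelihood at x.
Component likelihoods at x = 1.6:
  L_A = (1/(0.3·√(2π)))·exp(−(1.6−0.5)²/(2·0.3²)) = 1.329808·exp(-6.72222) = 0.0016009
  L_B = (1/(0.6·√(2π)))·exp(−(1.6−3.0)²/(2·0.6²)) = 0.664904·exp(-2.72222) = 0.0437031
  L_C = (1/(1.0·√(2π)))·exp(−(1.6−8.1)²/(2·1.0²)) = 0.398942·exp(-21.12500) = 2.66956e-10
  L_D = (1/(0.5·√(2π)))·exp(−(1.6−9.0)²/(2·0.5²)) = 0.797885·exp(-109.52000) = 2.17775e-48
Weight by the priors:
  P(Z=A)·L_A = 0.22 × 0.0016009 = 0.000352198
  P(Z=B)·L_B = 0.06 × 0.0437031 = 0.00262219
  P(Z=C)·L_C = 0.21 × 2.66956e-10 = 5.60607e-11
  P(Z=D)·L_D = 0.51 × 2.17775e-48 = 1.11065e-48
Sum: 0.000352198 + 0.00262219 + 5.60607e-11 + 1.11065e-48 = 0.00297439
So the posterior for Population B is 0.00262219 / 0.00297439 ≈ 0.882.

0.882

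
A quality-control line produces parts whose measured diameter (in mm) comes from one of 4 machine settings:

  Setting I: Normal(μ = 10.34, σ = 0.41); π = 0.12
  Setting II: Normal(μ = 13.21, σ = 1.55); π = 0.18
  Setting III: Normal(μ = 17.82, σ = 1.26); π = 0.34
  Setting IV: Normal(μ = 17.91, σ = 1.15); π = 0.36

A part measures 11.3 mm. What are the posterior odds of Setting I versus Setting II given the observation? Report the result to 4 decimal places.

0.3473

Only the two components matter; the odds are (w_i f_i(x)) / (w_j f_j(x)).
Component likelihoods at x = 11.3 mm:
  p_I = (1/(0.41·√(2π)))·exp(−(11.3−10.34)²/(2·0.41²)) = 0.973030·exp(-2.74123) = 0.0627519
  p_II = (1/(1.55·√(2π)))·exp(−(11.3−13.21)²/(2·1.55²)) = 0.257382·exp(-0.75923) = 0.120462
  p_III = (1/(1.26·√(2π)))·exp(−(11.3−17.82)²/(2·1.26²)) = 0.316621·exp(-13.38826) = 4.85392e-07
  p_IV = (1/(1.15·√(2π)))·exp(−(11.3−17.91)²/(2·1.15²)) = 0.346906·exp(-16.51875) = 2.32386e-08
0.00753023 / 0.0216831 ≈ 0.3473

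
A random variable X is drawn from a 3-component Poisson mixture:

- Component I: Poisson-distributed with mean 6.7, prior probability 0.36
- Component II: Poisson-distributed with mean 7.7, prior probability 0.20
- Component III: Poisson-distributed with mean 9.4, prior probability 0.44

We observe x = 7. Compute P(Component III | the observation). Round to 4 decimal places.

0.3632

P(component k | x) = π_k·f_k(x) / marginal(x), where marginal(x) = Σ_j π_j·f_j(x).
Evaluate each component's likelihood at the observed value:
  L_I = e^(−6.7)·6.7^7/7! = 0.14802
  L_II = e^(−7.7)·7.7^7/7! = 0.144191
  L_III = e^(−9.4)·9.4^7/7! = 0.106438
Prior × likelihood for each component:
  π_I·L_I = 0.36 × 0.14802 = 0.0532872
  π_II·L_II = 0.20 × 0.144191 = 0.0288381
  π_III·L_III = 0.44 × 0.106438 = 0.0468327
Evidence: 0.0532872 + 0.0288381 + 0.0468327 = 0.128958
P(Component III | x) ≈ 0.3632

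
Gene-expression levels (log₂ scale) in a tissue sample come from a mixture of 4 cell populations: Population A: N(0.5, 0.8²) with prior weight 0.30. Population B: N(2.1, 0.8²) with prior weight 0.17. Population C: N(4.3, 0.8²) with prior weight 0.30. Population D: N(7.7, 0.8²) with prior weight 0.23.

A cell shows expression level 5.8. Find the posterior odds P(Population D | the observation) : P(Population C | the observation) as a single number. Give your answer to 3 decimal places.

0.265

Since P(k|x) ∝ P(Z=k) f_k(x), the posterior odds are P(Z=i) f_i(x) / (P(Z=j) f_j(x)).
Normal densities:
  f_A = (1/(0.8·√(2π)))·exp(−(5.8−0.5)²/(2·0.8²)) = 0.498678·exp(-21.94531) = 1.46924e-10
  f_B = (1/(0.8·√(2π)))·exp(−(5.8−2.1)²/(2·0.8²)) = 0.498678·exp(-10.69531) = 1.12955e-05
  f_C = (1/(0.8·√(2π)))·exp(−(5.8−4.3)²/(2·0.8²)) = 0.498678·exp(-1.75781) = 0.0859828
  f_D = (1/(0.8·√(2π)))·exp(−(5.8−7.7)²/(2·0.8²)) = 0.498678·exp(-2.82031) = 0.0297149
Odds = (0.23/0.30) × (0.0297149/0.0859828) = 0.766667 × 0.345591 ≈ 0.265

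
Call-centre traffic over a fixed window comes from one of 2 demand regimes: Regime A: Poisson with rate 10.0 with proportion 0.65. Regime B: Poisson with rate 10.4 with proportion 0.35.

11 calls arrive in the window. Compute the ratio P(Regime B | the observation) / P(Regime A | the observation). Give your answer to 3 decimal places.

The posterior odds equal the prior odds times the likelihood ratio: (π_i/π_j)·(f_i(x)/f_j(x)).
Evaluate each component's likelihood at the observed value:
  f_A = e^(−10.0)·10.0^11/11! = 0.113736
  f_B = e^(−10.4)·10.4^11/11! = 0.117368
Posterior odds = (π_B·f_B) / (π_A·f_A) = (0.35·0.117368) / (0.65·0.113736) = 0.0410787 / 0.0739287 ≈ 0.556

0.556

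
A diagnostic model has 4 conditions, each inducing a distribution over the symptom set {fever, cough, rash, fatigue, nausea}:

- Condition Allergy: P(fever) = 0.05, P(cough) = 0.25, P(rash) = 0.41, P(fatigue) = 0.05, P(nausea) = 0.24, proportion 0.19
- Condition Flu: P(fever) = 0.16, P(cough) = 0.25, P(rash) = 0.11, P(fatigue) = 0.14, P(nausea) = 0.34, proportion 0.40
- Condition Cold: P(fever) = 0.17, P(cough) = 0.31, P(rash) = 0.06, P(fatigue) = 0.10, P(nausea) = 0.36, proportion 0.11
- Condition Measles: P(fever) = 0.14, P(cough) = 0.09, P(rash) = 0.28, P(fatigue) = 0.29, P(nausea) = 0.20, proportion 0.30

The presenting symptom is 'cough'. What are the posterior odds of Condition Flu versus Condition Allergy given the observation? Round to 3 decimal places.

Since P(k|x) ∝ P(Z=k) f_k(x), the posterior odds are P(Z=i) f_i(x) / (P(Z=j) f_j(x)).
Component likelihoods at x = 'cough':
  f_Allergy = P(cough | comp) = 0.25
  f_Flu = P(cough | comp) = 0.25
  f_Cold = P(cough | comp) = 0.31
  f_Measles = P(cough | comp) = 0.09
Posterior odds = (P(Z=Flu)·f_Flu) / (P(Z=Allergy)·f_Allergy) = (0.40·0.25) / (0.19·0.25) = 0.1 / 0.0475 ≈ 2.105

2.105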